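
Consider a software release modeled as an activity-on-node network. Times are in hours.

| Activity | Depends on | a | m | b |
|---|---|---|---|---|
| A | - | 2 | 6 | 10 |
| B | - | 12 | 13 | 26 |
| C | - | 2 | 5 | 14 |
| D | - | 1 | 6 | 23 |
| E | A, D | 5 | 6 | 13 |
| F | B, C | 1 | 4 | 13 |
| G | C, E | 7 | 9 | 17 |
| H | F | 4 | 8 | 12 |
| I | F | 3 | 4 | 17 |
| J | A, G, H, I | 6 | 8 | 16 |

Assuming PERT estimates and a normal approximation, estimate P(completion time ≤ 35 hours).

te_A = (2 + 4·6 + 10)/6 = 36/6 = 6; σ²_A = ((10−2)/6)² = 1.778
te_B = (12 + 4·13 + 26)/6 = 90/6 = 15; σ²_B = ((26−12)/6)² = 5.444
te_C = (2 + 4·5 + 14)/6 = 36/6 = 6; σ²_C = ((14−2)/6)² = 4.000
te_D = (1 + 4·6 + 23)/6 = 48/6 = 8; σ²_D = ((23−1)/6)² = 13.444
te_E = (5 + 4·6 + 13)/6 = 42/6 = 7; σ²_E = ((13−5)/6)² = 1.778
te_F = (1 + 4·4 + 13)/6 = 30/6 = 5; σ²_F = ((13−1)/6)² = 4.000
te_G = (7 + 4·9 + 17)/6 = 60/6 = 10; σ²_G = ((17−7)/6)² = 2.778
te_H = (4 + 4·8 + 12)/6 = 48/6 = 8; σ²_H = ((12−4)/6)² = 1.778
te_I = (3 + 4·4 + 17)/6 = 36/6 = 6; σ²_I = ((17−3)/6)² = 5.444
te_J = (6 + 4·8 + 16)/6 = 54/6 = 9; σ²_J = ((16−6)/6)² = 2.778

Forward pass:
ES_A = 0; EF_A = 6
ES_B = 0; EF_B = 15
ES_C = 0; EF_C = 6
ES_D = 0; EF_D = 8
ES_E = max(EF_A=6, EF_D=8) = 8; EF_E = 8+7 = 15
ES_F = max(EF_B=15, EF_C=6) = 15; EF_F = 15+5 = 20
ES_G = max(EF_C=6, EF_E=15) = 15; EF_G = 15+10 = 25
ES_H = 20; EF_H = 20+8 = 28
ES_I = 20; EF_I = 20+6 = 26
ES_J = max(EF_A=6, EF_G=25, EF_H=28, EF_I=26) = 28; EF_J = 28+9 = 37
Expected project duration μ = 37 hours. Critical path: B → F → H → J.

Variance along critical path = 5.444 + 4.000 + 1.778 + 2.778 = 14.000; σ = √14.000 = 3.742 hours.
Z = (35 − 37) / 3.742 = -0.535
P(T ≤ 35) = Φ(-0.535) ≈ 0.296

0.296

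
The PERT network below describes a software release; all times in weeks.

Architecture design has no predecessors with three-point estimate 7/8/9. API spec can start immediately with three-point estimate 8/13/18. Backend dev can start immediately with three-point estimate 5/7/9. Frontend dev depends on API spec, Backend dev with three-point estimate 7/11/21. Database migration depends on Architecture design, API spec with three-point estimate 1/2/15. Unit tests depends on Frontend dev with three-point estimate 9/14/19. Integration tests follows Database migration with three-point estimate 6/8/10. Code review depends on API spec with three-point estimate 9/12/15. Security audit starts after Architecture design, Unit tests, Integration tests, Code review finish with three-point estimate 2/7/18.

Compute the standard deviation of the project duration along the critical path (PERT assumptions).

4.26 weeks

te_Architecture design = (7 + 4·8 + 9)/6 = 48/6 = 8; σ²_Architecture design = ((9−7)/6)² = 0.111
te_API spec = (8 + 4·13 + 18)/6 = 78/6 = 13; σ²_API spec = ((18−8)/6)² = 2.778
te_Backend dev = (5 + 4·7 + 9)/6 = 42/6 = 7; σ²_Backend dev = ((9−5)/6)² = 0.444
te_Frontend dev = (7 + 4·11 + 21)/6 = 72/6 = 12; σ²_Frontend dev = ((21−7)/6)² = 5.444
te_Database migration = (1 + 4·2 + 15)/6 = 24/6 = 4; σ²_Database migration = ((15−1)/6)² = 5.444
te_Unit tests = (9 + 4·14 + 19)/6 = 84/6 = 14; σ²_Unit tests = ((19−9)/6)² = 2.778
te_Integration tests = (6 + 4·8 + 10)/6 = 48/6 = 8; σ²_Integration tests = ((10−6)/6)² = 0.444
te_Code review = (9 + 4·12 + 15)/6 = 72/6 = 12; σ²_Code review = ((15−9)/6)² = 1.000
te_Security audit = (2 + 4·7 + 18)/6 = 48/6 = 8; σ²_Security audit = ((18−2)/6)² = 7.111

Forward pass:
ES_Architecture design = 0; EF_Architecture design = 8
ES_API spec = 0; EF_API spec = 13
ES_Backend dev = 0; EF_Backend dev = 7
ES_Frontend dev = max(EF_API spec=13, EF_Backend dev=7) = 13; EF_Frontend dev = 13+12 = 25
ES_Database migration = max(EF_Architecture design=8, EF_API spec=13) = 13; EF_Database migration = 13+4 = 17
ES_Unit tests = 25; EF_Unit tests = 25+14 = 39
ES_Integration tests = 17; EF_Integration tests = 17+8 = 25
ES_Code review = 13; EF_Code review = 13+12 = 25
ES_Security audit = max(EF_Architecture design=8, EF_Unit tests=39, EF_Integration tests=25, EF_Code review=25) = 39; EF_Security audit = 39+8 = 47
Expected project duration μ = 47 weeks. Critical path: API spec → Frontend dev → Unit tests → Security audit.

Variance along critical path = 2.778 + 5.444 + 2.778 + 7.111 = 18.111
σ = √18.111 = 4.256 weeks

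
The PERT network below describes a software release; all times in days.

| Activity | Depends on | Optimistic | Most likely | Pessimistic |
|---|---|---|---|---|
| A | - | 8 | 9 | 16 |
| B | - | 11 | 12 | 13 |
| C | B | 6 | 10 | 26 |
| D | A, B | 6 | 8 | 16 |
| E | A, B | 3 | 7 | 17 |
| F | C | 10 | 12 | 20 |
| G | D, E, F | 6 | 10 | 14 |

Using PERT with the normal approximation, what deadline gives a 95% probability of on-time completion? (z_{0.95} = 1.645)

53.5 days

te_A = (8 + 4·9 + 16)/6 = 60/6 = 10; σ²_A = ((16−8)/6)² = 1.778
te_B = (11 + 4·12 + 13)/6 = 72/6 = 12; σ²_B = ((13−11)/6)² = 0.111
te_C = (6 + 4·10 + 26)/6 = 72/6 = 12; σ²_C = ((26−6)/6)² = 11.111
te_D = (6 + 4·8 + 16)/6 = 54/6 = 9; σ²_D = ((16−6)/6)² = 2.778
te_E = (3 + 4·7 + 17)/6 = 48/6 = 8; σ²_E = ((17−3)/6)² = 5.444
te_F = (10 + 4·12 + 20)/6 = 78/6 = 13; σ²_F = ((20−10)/6)² = 2.778
te_G = (6 + 4·10 + 14)/6 = 60/6 = 10; σ²_G = ((14−6)/6)² = 1.778

Forward pass:
ES_A = 0; EF_A = 10
ES_B = 0; EF_B = 12
ES_C = 12; EF_C = 12+12 = 24
ES_D = max(EF_A=10, EF_B=12) = 12; EF_D = 12+9 = 21
ES_E = max(EF_A=10, EF_B=12) = 12; EF_E = 12+8 = 20
ES_F = 24; EF_F = 24+13 = 37
ES_G = max(EF_D=21, EF_E=20, EF_F=37) = 37; EF_G = 37+10 = 47
Expected project duration μ = 47 days. Critical path: B → C → F → G.

Variance along critical path = 0.111 + 11.111 + 2.778 + 1.778 = 15.778; σ = 3.972 days.
D = μ + z·σ = 47 + 1.645·3.972 = 53.5 days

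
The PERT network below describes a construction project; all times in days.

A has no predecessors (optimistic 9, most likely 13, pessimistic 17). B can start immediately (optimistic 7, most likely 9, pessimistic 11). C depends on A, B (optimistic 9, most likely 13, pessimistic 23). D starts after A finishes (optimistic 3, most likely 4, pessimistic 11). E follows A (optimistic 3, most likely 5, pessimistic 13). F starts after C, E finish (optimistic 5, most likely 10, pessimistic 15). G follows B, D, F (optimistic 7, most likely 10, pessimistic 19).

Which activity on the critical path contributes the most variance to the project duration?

te_A = (9 + 4·13 + 17)/6 = 78/6 = 13; σ²_A = ((17−9)/6)² = 1.778
te_B = (7 + 4·9 + 11)/6 = 54/6 = 9; σ²_B = ((11−7)/6)² = 0.444
te_C = (9 + 4·13 + 23)/6 = 84/6 = 14; σ²_C = ((23−9)/6)² = 5.444
te_D = (3 + 4·4 + 11)/6 = 30/6 = 5; σ²_D = ((11−3)/6)² = 1.778
te_E = (3 + 4·5 + 13)/6 = 36/6 = 6; σ²_E = ((13−3)/6)² = 2.778
te_F = (5 + 4·10 + 15)/6 = 60/6 = 10; σ²_F = ((15−5)/6)² = 2.778
te_G = (7 + 4·10 + 19)/6 = 66/6 = 11; σ²_G = ((19−7)/6)² = 4.000

Forward pass:
ES_A = 0; EF_A = 13
ES_B = 0; EF_B = 9
ES_C = max(EF_A=13, EF_B=9) = 13; EF_C = 13+14 = 27
ES_D = 13; EF_D = 13+5 = 18
ES_E = 13; EF_E = 13+6 = 19
ES_F = max(EF_C=27, EF_E=19) = 27; EF_F = 27+10 = 37
ES_G = max(EF_B=9, EF_D=18, EF_F=37) = 37; EF_G = 37+11 = 48
Expected project duration μ = 48 days. Critical path: A → C → F → G.

Variances on critical path: σ²_A=1.778, σ²_C=5.444, σ²_F=2.778, σ²_G=4.000.
Largest is σ²_C = 5.444.

C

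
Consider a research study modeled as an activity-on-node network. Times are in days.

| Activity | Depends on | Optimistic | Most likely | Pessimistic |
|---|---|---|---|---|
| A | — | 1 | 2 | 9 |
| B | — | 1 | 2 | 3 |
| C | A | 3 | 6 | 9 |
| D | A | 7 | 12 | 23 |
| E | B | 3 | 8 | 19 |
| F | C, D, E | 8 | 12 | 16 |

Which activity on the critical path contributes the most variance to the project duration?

D

te_A = (1 + 4·2 + 9)/6 = 18/6 = 3; σ²_A = ((9−1)/6)² = 1.778
te_B = (1 + 4·2 + 3)/6 = 12/6 = 2; σ²_B = ((3−1)/6)² = 0.111
te_C = (3 + 4·6 + 9)/6 = 36/6 = 6; σ²_C = ((9−3)/6)² = 1.000
te_D = (7 + 4·12 + 23)/6 = 78/6 = 13; σ²_D = ((23−7)/6)² = 7.111
te_E = (3 + 4·8 + 19)/6 = 54/6 = 9; σ²_E = ((19−3)/6)² = 7.111
te_F = (8 + 4·12 + 16)/6 = 72/6 = 12; σ²_F = ((16−8)/6)² = 1.778

Forward pass:
ES_A = 0; EF_A = 3
ES_B = 0; EF_B = 2
ES_C = 3; EF_C = 3+6 = 9
ES_D = 3; EF_D = 3+13 = 16
ES_E = 2; EF_E = 2+9 = 11
ES_F = max(EF_C=9, EF_D=16, EF_E=11) = 16; EF_F = 16+12 = 28
Expected project duration μ = 28 days. Critical path: A → D → F.

Variances on critical path: σ²_A=1.778, σ²_D=7.111, σ²_F=1.778.
Largest is σ²_D = 7.111.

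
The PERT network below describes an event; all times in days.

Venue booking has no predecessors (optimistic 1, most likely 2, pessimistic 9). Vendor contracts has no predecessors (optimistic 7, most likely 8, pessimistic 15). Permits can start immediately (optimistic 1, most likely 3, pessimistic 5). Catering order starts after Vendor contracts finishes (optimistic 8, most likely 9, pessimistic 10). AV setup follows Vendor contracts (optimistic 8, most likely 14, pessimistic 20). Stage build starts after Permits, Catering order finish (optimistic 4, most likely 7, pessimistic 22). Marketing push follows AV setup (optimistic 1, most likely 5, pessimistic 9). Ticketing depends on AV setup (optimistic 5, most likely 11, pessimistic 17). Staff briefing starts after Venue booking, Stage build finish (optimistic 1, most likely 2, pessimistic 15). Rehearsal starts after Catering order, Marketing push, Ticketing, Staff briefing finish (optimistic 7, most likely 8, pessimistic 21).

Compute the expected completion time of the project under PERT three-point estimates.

44 days

te_Venue booking = (1 + 4·2 + 9)/6 = 18/6 = 3
te_Vendor contracts = (7 + 4·8 + 15)/6 = 54/6 = 9
te_Permits = (1 + 4·3 + 5)/6 = 18/6 = 3
te_Catering order = (8 + 4·9 + 10)/6 = 54/6 = 9
te_AV setup = (8 + 4·14 + 20)/6 = 84/6 = 14
te_Stage build = (4 + 4·7 + 22)/6 = 54/6 = 9
te_Marketing push = (1 + 4·5 + 9)/6 = 30/6 = 5
te_Ticketing = (5 + 4·11 + 17)/6 = 66/6 = 11
te_Staff briefing = (1 + 4·2 + 15)/6 = 24/6 = 4
te_Rehearsal = (7 + 4·8 + 21)/6 = 60/6 = 10

Forward pass:
ES_Venue booking = 0; EF_Venue booking = 3
ES_Vendor contracts = 0; EF_Vendor contracts = 9
ES_Permits = 0; EF_Permits = 3
ES_Catering order = 9; EF_Catering order = 9+9 = 18
ES_AV setup = 9; EF_AV setup = 9+14 = 23
ES_Stage build = max(EF_Permits=3, EF_Catering order=18) = 18; EF_Stage build = 18+9 = 27
ES_Marketing push = 23; EF_Marketing push = 23+5 = 28
ES_Ticketing = 23; EF_Ticketing = 23+11 = 34
ES_Staff briefing = max(EF_Venue booking=3, EF_Stage build=27) = 27; EF_Staff briefing = 27+4 = 31
ES_Rehearsal = max(EF_Catering order=18, EF_Marketing push=28, EF_Ticketing=34, EF_Staff briefing=31) = 34; EF_Rehearsal = 34+10 = 44
Expected project duration μ = 44 days. Critical path: Vendor contracts → AV setup → Ticketing → Rehearsal.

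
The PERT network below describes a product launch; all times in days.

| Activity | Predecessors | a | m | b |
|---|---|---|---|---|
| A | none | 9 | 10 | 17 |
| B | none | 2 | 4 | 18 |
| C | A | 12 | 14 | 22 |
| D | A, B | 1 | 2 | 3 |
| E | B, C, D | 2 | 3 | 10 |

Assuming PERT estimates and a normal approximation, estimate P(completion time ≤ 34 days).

0.944

te_A = (9 + 4·10 + 17)/6 = 66/6 = 11; σ²_A = ((17−9)/6)² = 1.778
te_B = (2 + 4·4 + 18)/6 = 36/6 = 6; σ²_B = ((18−2)/6)² = 7.111
te_C = (12 + 4·14 + 22)/6 = 90/6 = 15; σ²_C = ((22−12)/6)² = 2.778
te_D = (1 + 4·2 + 3)/6 = 12/6 = 2; σ²_D = ((3−1)/6)² = 0.111
te_E = (2 + 4·3 + 10)/6 = 24/6 = 4; σ²_E = ((10−2)/6)² = 1.778

Forward pass:
ES_A = 0; EF_A = 11
ES_B = 0; EF_B = 6
ES_C = 11; EF_C = 11+15 = 26
ES_D = max(EF_A=11, EF_B=6) = 11; EF_D = 11+2 = 13
ES_E = max(EF_B=6, EF_C=26, EF_D=13) = 26; EF_E = 26+4 = 30
Expected project duration μ = 30 days. Critical path: A → C → E.

Variance along critical path = 1.778 + 2.778 + 1.778 = 6.333; σ = √6.333 = 2.517 days.
Z = (34 − 30) / 2.517 = 1.589
P(T ≤ 34) = Φ(1.589) ≈ 0.944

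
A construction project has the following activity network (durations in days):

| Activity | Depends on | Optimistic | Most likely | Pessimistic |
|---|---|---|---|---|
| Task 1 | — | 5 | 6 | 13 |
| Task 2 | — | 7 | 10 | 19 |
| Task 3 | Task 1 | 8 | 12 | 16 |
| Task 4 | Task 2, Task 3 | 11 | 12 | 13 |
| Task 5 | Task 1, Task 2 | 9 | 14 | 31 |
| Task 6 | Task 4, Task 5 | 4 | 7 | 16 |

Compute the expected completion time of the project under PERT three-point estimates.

39 days

te_Task 1 = (5 + 4·6 + 13)/6 = 42/6 = 7
te_Task 2 = (7 + 4·10 + 19)/6 = 66/6 = 11
te_Task 3 = (8 + 4·12 + 16)/6 = 72/6 = 12
te_Task 4 = (11 + 4·12 + 13)/6 = 72/6 = 12
te_Task 5 = (9 + 4·14 + 31)/6 = 96/6 = 16
te_Task 6 = (4 + 4·7 + 16)/6 = 48/6 = 8

Forward pass:
ES_Task 1 = 0; EF_Task 1 = 7
ES_Task 2 = 0; EF_Task 2 = 11
ES_Task 3 = 7; EF_Task 3 = 7+12 = 19
ES_Task 4 = max(EF_Task 2=11, EF_Task 3=19) = 19; EF_Task 4 = 19+12 = 31
ES_Task 5 = max(EF_Task 1=7, EF_Task 2=11) = 11; EF_Task 5 = 11+16 = 27
ES_Task 6 = max(EF_Task 4=31, EF_Task 5=27) = 31; EF_Task 6 = 31+8 = 39
Expected project duration μ = 39 days. Critical path: Task 1 → Task 3 → Task 4 → Task 6.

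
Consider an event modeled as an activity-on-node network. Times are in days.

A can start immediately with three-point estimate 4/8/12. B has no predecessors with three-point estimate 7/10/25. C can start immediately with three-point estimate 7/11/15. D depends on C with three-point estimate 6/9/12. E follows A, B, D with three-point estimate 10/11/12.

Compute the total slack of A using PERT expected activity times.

te_A = (4 + 4·8 + 12)/6 = 48/6 = 8
te_B = (7 + 4·10 + 25)/6 = 72/6 = 12
te_C = (7 + 4·11 + 15)/6 = 66/6 = 11
te_D = (6 + 4·9 + 12)/6 = 54/6 = 9
te_E = (10 + 4·11 + 12)/6 = 66/6 = 11

Forward pass:
ES_A = 0; EF_A = 8
ES_B = 0; EF_B = 12
ES_C = 0; EF_C = 11
ES_D = 11; EF_D = 11+9 = 20
ES_E = max(EF_A=8, EF_B=12, EF_D=20) = 20; EF_E = 20+11 = 31
Expected project duration μ = 31 days. Critical path: C → D → E.

Backward pass:
LF_E = 31; LS_E = 31−11 = 20
LF_D = LS_E = 20; LS_D = 20−9 = 11
LF_C = LS_D = 11; LS_C = 11−11 = 0
LF_B = LS_E = 20; LS_B = 20−12 = 8
LF_A = LS_E = 20; LS_A = 20−8 = 12
Slack_A = LS_A − ES_A = 12 − 0 = 12

12 days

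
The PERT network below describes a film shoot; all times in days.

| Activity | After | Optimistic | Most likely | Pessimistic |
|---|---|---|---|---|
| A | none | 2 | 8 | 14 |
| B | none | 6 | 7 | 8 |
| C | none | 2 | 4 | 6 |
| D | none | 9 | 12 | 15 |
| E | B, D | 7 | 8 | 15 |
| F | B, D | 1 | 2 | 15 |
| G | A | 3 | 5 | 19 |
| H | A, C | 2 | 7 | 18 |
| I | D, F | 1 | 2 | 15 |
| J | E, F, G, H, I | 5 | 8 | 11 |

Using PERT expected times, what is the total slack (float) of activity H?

5 days

te_A = (2 + 4·8 + 14)/6 = 48/6 = 8
te_B = (6 + 4·7 + 8)/6 = 42/6 = 7
te_C = (2 + 4·4 + 6)/6 = 24/6 = 4
te_D = (9 + 4·12 + 15)/6 = 72/6 = 12
te_E = (7 + 4·8 + 15)/6 = 54/6 = 9
te_F = (1 + 4·2 + 15)/6 = 24/6 = 4
te_G = (3 + 4·5 + 19)/6 = 42/6 = 7
te_H = (2 + 4·7 + 18)/6 = 48/6 = 8
te_I = (1 + 4·2 + 15)/6 = 24/6 = 4
te_J = (5 + 4·8 + 11)/6 = 48/6 = 8

Forward pass:
ES_A = 0; EF_A = 8
ES_B = 0; EF_B = 7
ES_C = 0; EF_C = 4
ES_D = 0; EF_D = 12
ES_E = max(EF_B=7, EF_D=12) = 12; EF_E = 12+9 = 21
ES_F = max(EF_B=7, EF_D=12) = 12; EF_F = 12+4 = 16
ES_G = 8; EF_G = 8+7 = 15
ES_H = max(EF_A=8, EF_C=4) = 8; EF_H = 8+8 = 16
ES_I = max(EF_D=12, EF_F=16) = 16; EF_I = 16+4 = 20
ES_J = max(EF_E=21, EF_F=16, EF_G=15, EF_H=16, EF_I=20) = 21; EF_J = 21+8 = 29
Expected project duration μ = 29 days. Critical path: D → E → J.

Backward pass:
LF_J = 29; LS_J = 29−8 = 21
LF_I = LS_J = 21; LS_I = 21−4 = 17
LF_H = LS_J = 21; LS_H = 21−8 = 13
LF_G = LS_J = 21; LS_G = 21−7 = 14
LF_F = min(LS_I=17, LS_J=21) = 17; LS_F = 17−4 = 13
LF_E = LS_J = 21; LS_E = 21−9 = 12
LF_D = min(LS_E=12, LS_F=13, LS_I=17) = 12; LS_D = 12−12 = 0
LF_C = LS_H = 13; LS_C = 13−4 = 9
LF_B = min(LS_E=12, LS_F=13) = 12; LS_B = 12−7 = 5
LF_A = min(LS_G=14, LS_H=13) = 13; LS_A = 13−8 = 5
Slack_H = LS_H − ES_H = 13 − 8 = 5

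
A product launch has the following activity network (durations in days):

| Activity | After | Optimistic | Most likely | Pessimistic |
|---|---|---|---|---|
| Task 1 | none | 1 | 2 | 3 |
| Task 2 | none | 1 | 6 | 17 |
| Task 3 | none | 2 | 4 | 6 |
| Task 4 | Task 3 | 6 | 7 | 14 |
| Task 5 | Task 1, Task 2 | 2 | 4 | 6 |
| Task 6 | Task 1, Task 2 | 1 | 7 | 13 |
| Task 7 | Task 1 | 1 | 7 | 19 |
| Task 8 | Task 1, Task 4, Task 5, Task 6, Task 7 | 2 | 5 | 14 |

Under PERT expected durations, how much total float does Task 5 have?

3 days

te_Task 1 = (1 + 4·2 + 3)/6 = 12/6 = 2
te_Task 2 = (1 + 4·6 + 17)/6 = 42/6 = 7
te_Task 3 = (2 + 4·4 + 6)/6 = 24/6 = 4
te_Task 4 = (6 + 4·7 + 14)/6 = 48/6 = 8
te_Task 5 = (2 + 4·4 + 6)/6 = 24/6 = 4
te_Task 6 = (1 + 4·7 + 13)/6 = 42/6 = 7
te_Task 7 = (1 + 4·7 + 19)/6 = 48/6 = 8
te_Task 8 = (2 + 4·5 + 14)/6 = 36/6 = 6

Forward pass:
ES_Task 1 = 0; EF_Task 1 = 2
ES_Task 2 = 0; EF_Task 2 = 7
ES_Task 3 = 0; EF_Task 3 = 4
ES_Task 4 = 4; EF_Task 4 = 4+8 = 12
ES_Task 5 = max(EF_Task 1=2, EF_Task 2=7) = 7; EF_Task 5 = 7+4 = 11
ES_Task 6 = max(EF_Task 1=2, EF_Task 2=7) = 7; EF_Task 6 = 7+7 = 14
ES_Task 7 = 2; EF_Task 7 = 2+8 = 10
ES_Task 8 = max(EF_Task 1=2, EF_Task 4=12, EF_Task 5=11, EF_Task 6=14, EF_Task 7=10) = 14; EF_Task 8 = 14+6 = 20
Expected project duration μ = 20 days. Critical path: Task 2 → Task 6 → Task 8.

Backward pass:
LF_Task 8 = 20; LS_Task 8 = 20−6 = 14
LF_Task 7 = LS_Task 8 = 14; LS_Task 7 = 14−8 = 6
LF_Task 6 = LS_Task 8 = 14; LS_Task 6 = 14−7 = 7
LF_Task 5 = LS_Task 8 = 14; LS_Task 5 = 14−4 = 10
LF_Task 4 = LS_Task 8 = 14; LS_Task 4 = 14−8 = 6
LF_Task 3 = LS_Task 4 = 6; LS_Task 3 = 6−4 = 2
LF_Task 2 = min(LS_Task 5=10, LS_Task 6=7) = 7; LS_Task 2 = 7−7 = 0
LF_Task 1 = min(LS_Task 5=10, LS_Task 6=7, LS_Task 7=6, LS_Task 8=14) = 6; LS_Task 1 = 6−2 = 4
Slack_Task 5 = LS_Task 5 − ES_Task 5 = 10 − 7 = 3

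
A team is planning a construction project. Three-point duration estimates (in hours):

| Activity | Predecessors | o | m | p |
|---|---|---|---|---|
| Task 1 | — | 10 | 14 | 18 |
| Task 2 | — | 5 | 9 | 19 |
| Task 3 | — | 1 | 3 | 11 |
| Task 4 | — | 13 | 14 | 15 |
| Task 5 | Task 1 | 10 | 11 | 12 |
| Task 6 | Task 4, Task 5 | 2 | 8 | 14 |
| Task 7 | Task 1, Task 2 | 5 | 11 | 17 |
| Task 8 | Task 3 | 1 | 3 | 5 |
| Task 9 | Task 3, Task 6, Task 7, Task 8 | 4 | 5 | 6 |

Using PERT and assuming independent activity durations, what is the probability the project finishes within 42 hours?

0.949

te_Task 1 = (10 + 4·14 + 18)/6 = 84/6 = 14; σ²_Task 1 = ((18−10)/6)² = 1.778
te_Task 2 = (5 + 4·9 + 19)/6 = 60/6 = 10; σ²_Task 2 = ((19−5)/6)² = 5.444
te_Task 3 = (1 + 4·3 + 11)/6 = 24/6 = 4; σ²_Task 3 = ((11−1)/6)² = 2.778
te_Task 4 = (13 + 4·14 + 15)/6 = 84/6 = 14; σ²_Task 4 = ((15−13)/6)² = 0.111
te_Task 5 = (10 + 4·11 + 12)/6 = 66/6 = 11; σ²_Task 5 = ((12−10)/6)² = 0.111
te_Task 6 = (2 + 4·8 + 14)/6 = 48/6 = 8; σ²_Task 6 = ((14−2)/6)² = 4.000
te_Task 7 = (5 + 4·11 + 17)/6 = 66/6 = 11; σ²_Task 7 = ((17−5)/6)² = 4.000
te_Task 8 = (1 + 4·3 + 5)/6 = 18/6 = 3; σ²_Task 8 = ((5−1)/6)² = 0.444
te_Task 9 = (4 + 4·5 + 6)/6 = 30/6 = 5; σ²_Task 9 = ((6−4)/6)² = 0.111

Forward pass:
ES_Task 1 = 0; EF_Task 1 = 14
ES_Task 2 = 0; EF_Task 2 = 10
ES_Task 3 = 0; EF_Task 3 = 4
ES_Task 4 = 0; EF_Task 4 = 14
ES_Task 5 = 14; EF_Task 5 = 14+11 = 25
ES_Task 6 = max(EF_Task 4=14, EF_Task 5=25) = 25; EF_Task 6 = 25+8 = 33
ES_Task 7 = max(EF_Task 1=14, EF_Task 2=10) = 14; EF_Task 7 = 14+11 = 25
ES_Task 8 = 4; EF_Task 8 = 4+3 = 7
ES_Task 9 = max(EF_Task 3=4, EF_Task 6=33, EF_Task 7=25, EF_Task 8=7) = 33; EF_Task 9 = 33+5 = 38
Expected project duration μ = 38 hours. Critical path: Task 1 → Task 5 → Task 6 → Task 9.

Variance along critical path = 1.778 + 0.111 + 4.000 + 0.111 = 6.000; σ = √6.000 = 2.449 hours.
Z = (42 − 38) / 2.449 = 1.633
P(T ≤ 42) = Φ(1.633) ≈ 0.949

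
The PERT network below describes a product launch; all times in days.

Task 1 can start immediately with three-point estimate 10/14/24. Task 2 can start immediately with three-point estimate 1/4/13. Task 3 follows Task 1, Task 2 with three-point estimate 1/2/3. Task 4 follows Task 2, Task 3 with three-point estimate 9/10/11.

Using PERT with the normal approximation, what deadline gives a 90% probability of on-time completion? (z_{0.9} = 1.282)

te_Task 1 = (10 + 4·14 + 24)/6 = 90/6 = 15; σ²_Task 1 = ((24−10)/6)² = 5.444
te_Task 2 = (1 + 4·4 + 13)/6 = 30/6 = 5; σ²_Task 2 = ((13−1)/6)² = 4.000
te_Task 3 = (1 + 4·2 + 3)/6 = 12/6 = 2; σ²_Task 3 = ((3−1)/6)² = 0.111
te_Task 4 = (9 + 4·10 + 11)/6 = 60/6 = 10; σ²_Task 4 = ((11−9)/6)² = 0.111

Forward pass:
ES_Task 1 = 0; EF_Task 1 = 15
ES_Task 2 = 0; EF_Task 2 = 5
ES_Task 3 = max(EF_Task 1=15, EF_Task 2=5) = 15; EF_Task 3 = 15+2 = 17
ES_Task 4 = max(EF_Task 2=5, EF_Task 3=17) = 17; EF_Task 4 = 17+10 = 27
Expected project duration μ = 27 days. Critical path: Task 1 → Task 3 → Task 4.

Variance along critical path = 5.444 + 0.111 + 0.111 = 5.667; σ = 2.380 days.
D = μ + z·σ = 27 + 1.282·2.380 = 30.1 days

30.1 days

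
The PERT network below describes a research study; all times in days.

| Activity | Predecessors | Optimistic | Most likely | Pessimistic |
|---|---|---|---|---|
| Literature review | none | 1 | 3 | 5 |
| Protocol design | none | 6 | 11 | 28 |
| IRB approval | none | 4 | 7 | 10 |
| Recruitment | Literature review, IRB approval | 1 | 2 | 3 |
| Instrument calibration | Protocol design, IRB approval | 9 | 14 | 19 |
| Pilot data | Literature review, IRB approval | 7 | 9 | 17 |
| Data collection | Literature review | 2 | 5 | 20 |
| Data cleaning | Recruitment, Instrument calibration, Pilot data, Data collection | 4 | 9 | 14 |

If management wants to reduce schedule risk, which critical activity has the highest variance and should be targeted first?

Protocol design

te_Literature review = (1 + 4·3 + 5)/6 = 18/6 = 3; σ²_Literature review = ((5−1)/6)² = 0.444
te_Protocol design = (6 + 4·11 + 28)/6 = 78/6 = 13; σ²_Protocol design = ((28−6)/6)² = 13.444
te_IRB approval = (4 + 4·7 + 10)/6 = 42/6 = 7; σ²_IRB approval = ((10−4)/6)² = 1.000
te_Recruitment = (1 + 4·2 + 3)/6 = 12/6 = 2; σ²_Recruitment = ((3−1)/6)² = 0.111
te_Instrument calibration = (9 + 4·14 + 19)/6 = 84/6 = 14; σ²_Instrument calibration = ((19−9)/6)² = 2.778
te_Pilot data = (7 + 4·9 + 17)/6 = 60/6 = 10; σ²_Pilot data = ((17−7)/6)² = 2.778
te_Data collection = (2 + 4·5 + 20)/6 = 42/6 = 7; σ²_Data collection = ((20−2)/6)² = 9.000
te_Data cleaning = (4 + 4·9 + 14)/6 = 54/6 = 9; σ²_Data cleaning = ((14−4)/6)² = 2.778

Forward pass:
ES_Literature review = 0; EF_Literature review = 3
ES_Protocol design = 0; EF_Protocol design = 13
ES_IRB approval = 0; EF_IRB approval = 7
ES_Recruitment = max(EF_Literature review=3, EF_IRB approval=7) = 7; EF_Recruitment = 7+2 = 9
ES_Instrument calibration = max(EF_Protocol design=13, EF_IRB approval=7) = 13; EF_Instrument calibration = 13+14 = 27
ES_Pilot data = max(EF_Literature review=3, EF_IRB approval=7) = 7; EF_Pilot data = 7+10 = 17
ES_Data collection = 3; EF_Data collection = 3+7 = 10
ES_Data cleaning = max(EF_Recruitment=9, EF_Instrument calibration=27, EF_Pilot data=17, EF_Data collection=10) = 27; EF_Data cleaning = 27+9 = 36
Expected project duration μ = 36 days. Critical path: Protocol design → Instrument calibration → Data cleaning.

Variances on critical path: σ²_Protocol design=13.444, σ²_Instrument calibration=2.778, σ²_Data cleaning=2.778.
Largest is σ²_Protocol design = 13.444.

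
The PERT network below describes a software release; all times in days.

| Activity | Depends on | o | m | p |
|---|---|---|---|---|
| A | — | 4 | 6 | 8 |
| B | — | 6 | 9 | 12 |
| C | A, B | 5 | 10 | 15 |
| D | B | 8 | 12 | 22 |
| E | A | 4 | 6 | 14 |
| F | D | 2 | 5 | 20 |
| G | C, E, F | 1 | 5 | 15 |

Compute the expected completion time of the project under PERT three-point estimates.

35 days

te_A = (4 + 4·6 + 8)/6 = 36/6 = 6
te_B = (6 + 4·9 + 12)/6 = 54/6 = 9
te_C = (5 + 4·10 + 15)/6 = 60/6 = 10
te_D = (8 + 4·12 + 22)/6 = 78/6 = 13
te_E = (4 + 4·6 + 14)/6 = 42/6 = 7
te_F = (2 + 4·5 + 20)/6 = 42/6 = 7
te_G = (1 + 4·5 + 15)/6 = 36/6 = 6

Forward pass:
ES_A = 0; EF_A = 6
ES_B = 0; EF_B = 9
ES_C = max(EF_A=6, EF_B=9) = 9; EF_C = 9+10 = 19
ES_D = 9; EF_D = 9+13 = 22
ES_E = 6; EF_E = 6+7 = 13
ES_F = 22; EF_F = 22+7 = 29
ES_G = max(EF_C=19, EF_E=13, EF_F=29) = 29; EF_G = 29+6 = 35
Expected project duration μ = 35 days. Critical path: B → D → F → G.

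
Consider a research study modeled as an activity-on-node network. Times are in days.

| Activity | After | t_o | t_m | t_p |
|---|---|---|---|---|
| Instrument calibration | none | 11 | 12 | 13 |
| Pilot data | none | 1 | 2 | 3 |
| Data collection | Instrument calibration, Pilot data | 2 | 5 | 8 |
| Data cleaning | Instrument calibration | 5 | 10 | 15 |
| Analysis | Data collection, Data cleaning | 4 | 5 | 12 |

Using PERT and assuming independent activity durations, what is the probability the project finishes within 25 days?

te_Instrument calibration = (11 + 4·12 + 13)/6 = 72/6 = 12; σ²_Instrument calibration = ((13−11)/6)² = 0.111
te_Pilot data = (1 + 4·2 + 3)/6 = 12/6 = 2; σ²_Pilot data = ((3−1)/6)² = 0.111
te_Data collection = (2 + 4·5 + 8)/6 = 30/6 = 5; σ²_Data collection = ((8−2)/6)² = 1.000
te_Data cleaning = (5 + 4·10 + 15)/6 = 60/6 = 10; σ²_Data cleaning = ((15−5)/6)² = 2.778
te_Analysis = (4 + 4·5 + 12)/6 = 36/6 = 6; σ²_Analysis = ((12−4)/6)² = 1.778

Forward pass:
ES_Instrument calibration = 0; EF_Instrument calibration = 12
ES_Pilot data = 0; EF_Pilot data = 2
ES_Data collection = max(EF_Instrument calibration=12, EF_Pilot data=2) = 12; EF_Data collection = 12+5 = 17
ES_Data cleaning = 12; EF_Data cleaning = 12+10 = 22
ES_Analysis = max(EF_Data collection=17, EF_Data cleaning=22) = 22; EF_Analysis = 22+6 = 28
Expected project duration μ = 28 days. Critical path: Instrument calibration → Data cleaning → Analysis.

Variance along critical path = 0.111 + 2.778 + 1.778 = 4.667; σ = √4.667 = 2.160 days.
Z = (25 − 28) / 2.160 = -1.389
P(T ≤ 25) = Φ(-1.389) ≈ 0.082

0.082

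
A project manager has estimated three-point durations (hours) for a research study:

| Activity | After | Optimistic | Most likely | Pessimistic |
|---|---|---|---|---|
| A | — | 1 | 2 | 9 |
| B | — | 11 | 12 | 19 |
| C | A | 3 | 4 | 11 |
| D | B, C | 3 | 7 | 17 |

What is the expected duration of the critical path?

te_A = (1 + 4·2 + 9)/6 = 18/6 = 3
te_B = (11 + 4·12 + 19)/6 = 78/6 = 13
te_C = (3 + 4·4 + 11)/6 = 30/6 = 5
te_D = (3 + 4·7 + 17)/6 = 48/6 = 8

Forward pass:
ES_A = 0; EF_A = 3
ES_B = 0; EF_B = 13
ES_C = 3; EF_C = 3+5 = 8
ES_D = max(EF_B=13, EF_C=8) = 13; EF_D = 13+8 = 21
Expected project duration μ = 21 hours. Critical path: B → D.

21 hours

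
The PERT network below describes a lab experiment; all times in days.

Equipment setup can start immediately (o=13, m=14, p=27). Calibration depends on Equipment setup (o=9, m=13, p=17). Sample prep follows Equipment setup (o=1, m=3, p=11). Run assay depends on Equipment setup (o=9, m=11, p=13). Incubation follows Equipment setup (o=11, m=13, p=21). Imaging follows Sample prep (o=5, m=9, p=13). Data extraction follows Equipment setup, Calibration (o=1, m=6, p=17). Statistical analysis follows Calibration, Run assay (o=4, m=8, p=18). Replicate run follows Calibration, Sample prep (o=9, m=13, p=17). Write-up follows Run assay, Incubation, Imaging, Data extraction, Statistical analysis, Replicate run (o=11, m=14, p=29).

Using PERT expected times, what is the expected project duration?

te_Equipment setup = (13 + 4·14 + 27)/6 = 96/6 = 16
te_Calibration = (9 + 4·13 + 17)/6 = 78/6 = 13
te_Sample prep = (1 + 4·3 + 11)/6 = 24/6 = 4
te_Run assay = (9 + 4·11 + 13)/6 = 66/6 = 11
te_Incubation = (11 + 4·13 + 21)/6 = 84/6 = 14
te_Imaging = (5 + 4·9 + 13)/6 = 54/6 = 9
te_Data extraction = (1 + 4·6 + 17)/6 = 42/6 = 7
te_Statistical analysis = (4 + 4·8 + 18)/6 = 54/6 = 9
te_Replicate run = (9 + 4·13 + 17)/6 = 78/6 = 13
te_Write-up = (11 + 4·14 + 29)/6 = 96/6 = 16

Forward pass:
ES_Equipment setup = 0; EF_Equipment setup = 16
ES_Calibration = 16; EF_Calibration = 16+13 = 29
ES_Sample prep = 16; EF_Sample prep = 16+4 = 20
ES_Run assay = 16; EF_Run assay = 16+11 = 27
ES_Incubation = 16; EF_Incubation = 16+14 = 30
ES_Imaging = 20; EF_Imaging = 20+9 = 29
ES_Data extraction = max(EF_Equipment setup=16, EF_Calibration=29) = 29; EF_Data extraction = 29+7 = 36
ES_Statistical analysis = max(EF_Calibration=29, EF_Run assay=27) = 29; EF_Statistical analysis = 29+9 = 38
ES_Replicate run = max(EF_Calibration=29, EF_Sample prep=20) = 29; EF_Replicate run = 29+13 = 42
ES_Write-up = max(EF_Run assay=27, EF_Incubation=30, EF_Imaging=29, EF_Data extraction=36, EF_Statistical analysis=38, EF_Replicate run=42) = 42; EF_Write-up = 42+16 = 58
Expected project duration μ = 58 days. Critical path: Equipment setup → Calibration → Replicate run → Write-up.

58 days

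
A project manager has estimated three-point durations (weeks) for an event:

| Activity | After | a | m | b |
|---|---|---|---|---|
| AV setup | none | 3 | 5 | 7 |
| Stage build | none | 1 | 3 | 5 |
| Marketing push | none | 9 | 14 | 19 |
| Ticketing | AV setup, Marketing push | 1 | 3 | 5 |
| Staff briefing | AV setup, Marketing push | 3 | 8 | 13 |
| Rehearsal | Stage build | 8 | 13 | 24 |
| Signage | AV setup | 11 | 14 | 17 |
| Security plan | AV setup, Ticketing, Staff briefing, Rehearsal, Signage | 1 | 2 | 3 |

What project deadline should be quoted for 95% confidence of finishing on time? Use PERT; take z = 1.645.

te_AV setup = (3 + 4·5 + 7)/6 = 30/6 = 5; σ²_AV setup = ((7−3)/6)² = 0.444
te_Stage build = (1 + 4·3 + 5)/6 = 18/6 = 3; σ²_Stage build = ((5−1)/6)² = 0.444
te_Marketing push = (9 + 4·14 + 19)/6 = 84/6 = 14; σ²_Marketing push = ((19−9)/6)² = 2.778
te_Ticketing = (1 + 4·3 + 5)/6 = 18/6 = 3; σ²_Ticketing = ((5−1)/6)² = 0.444
te_Staff briefing = (3 + 4·8 + 13)/6 = 48/6 = 8; σ²_Staff briefing = ((13−3)/6)² = 2.778
te_Rehearsal = (8 + 4·13 + 24)/6 = 84/6 = 14; σ²_Rehearsal = ((24−8)/6)² = 7.111
te_Signage = (11 + 4·14 + 17)/6 = 84/6 = 14; σ²_Signage = ((17−11)/6)² = 1.000
te_Security plan = (1 + 4·2 + 3)/6 = 12/6 = 2; σ²_Security plan = ((3−1)/6)² = 0.111

Forward pass:
ES_AV setup = 0; EF_AV setup = 5
ES_Stage build = 0; EF_Stage build = 3
ES_Marketing push = 0; EF_Marketing push = 14
ES_Ticketing = max(EF_AV setup=5, EF_Marketing push=14) = 14; EF_Ticketing = 14+3 = 17
ES_Staff briefing = max(EF_AV setup=5, EF_Marketing push=14) = 14; EF_Staff briefing = 14+8 = 22
ES_Rehearsal = 3; EF_Rehearsal = 3+14 = 17
ES_Signage = 5; EF_Signage = 5+14 = 19
ES_Security plan = max(EF_AV setup=5, EF_Ticketing=17, EF_Staff briefing=22, EF_Rehearsal=17, EF_Signage=19) = 22; EF_Security plan = 22+2 = 24
Expected project duration μ = 24 weeks. Critical path: Marketing push → Staff briefing → Security plan.

Variance along critical path = 2.778 + 2.778 + 0.111 = 5.667; σ = 2.380 weeks.
D = μ + z·σ = 24 + 1.645·2.380 = 27.9 weeks

27.9 weeks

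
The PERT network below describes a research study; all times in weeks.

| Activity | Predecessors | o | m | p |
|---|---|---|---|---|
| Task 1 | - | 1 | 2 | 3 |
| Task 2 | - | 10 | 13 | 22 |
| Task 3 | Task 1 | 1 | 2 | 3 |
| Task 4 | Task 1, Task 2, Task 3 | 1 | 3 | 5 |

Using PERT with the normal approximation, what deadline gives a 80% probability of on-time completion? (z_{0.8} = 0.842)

18.8 weeks

te_Task 1 = (1 + 4·2 + 3)/6 = 12/6 = 2; σ²_Task 1 = ((3−1)/6)² = 0.111
te_Task 2 = (10 + 4·13 + 22)/6 = 84/6 = 14; σ²_Task 2 = ((22−10)/6)² = 4.000
te_Task 3 = (1 + 4·2 + 3)/6 = 12/6 = 2; σ²_Task 3 = ((3−1)/6)² = 0.111
te_Task 4 = (1 + 4·3 + 5)/6 = 18/6 = 3; σ²_Task 4 = ((5−1)/6)² = 0.444

Forward pass:
ES_Task 1 = 0; EF_Task 1 = 2
ES_Task 2 = 0; EF_Task 2 = 14
ES_Task 3 = 2; EF_Task 3 = 2+2 = 4
ES_Task 4 = max(EF_Task 1=2, EF_Task 2=14, EF_Task 3=4) = 14; EF_Task 4 = 14+3 = 17
Expected project duration μ = 17 weeks. Critical path: Task 2 → Task 4.

Variance along critical path = 4.000 + 0.444 = 4.444; σ = 2.108 weeks.
D = μ + z·σ = 17 + 0.842·2.108 = 18.8 weeks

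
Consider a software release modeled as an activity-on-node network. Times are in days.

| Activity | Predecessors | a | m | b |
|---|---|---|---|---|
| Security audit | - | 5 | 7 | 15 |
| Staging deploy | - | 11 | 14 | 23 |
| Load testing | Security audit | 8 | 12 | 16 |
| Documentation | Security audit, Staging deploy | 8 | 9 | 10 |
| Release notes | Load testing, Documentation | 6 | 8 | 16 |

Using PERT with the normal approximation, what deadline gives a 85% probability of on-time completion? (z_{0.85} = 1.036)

te_Security audit = (5 + 4·7 + 15)/6 = 48/6 = 8; σ²_Security audit = ((15−5)/6)² = 2.778
te_Staging deploy = (11 + 4·14 + 23)/6 = 90/6 = 15; σ²_Staging deploy = ((23−11)/6)² = 4.000
te_Load testing = (8 + 4·12 + 16)/6 = 72/6 = 12; σ²_Load testing = ((16−8)/6)² = 1.778
te_Documentation = (8 + 4·9 + 10)/6 = 54/6 = 9; σ²_Documentation = ((10−8)/6)² = 0.111
te_Release notes = (6 + 4·8 + 16)/6 = 54/6 = 9; σ²_Release notes = ((16−6)/6)² = 2.778

Forward pass:
ES_Security audit = 0; EF_Security audit = 8
ES_Staging deploy = 0; EF_Staging deploy = 15
ES_Load testing = 8; EF_Load testing = 8+12 = 20
ES_Documentation = max(EF_Security audit=8, EF_Staging deploy=15) = 15; EF_Documentation = 15+9 = 24
ES_Release notes = max(EF_Load testing=20, EF_Documentation=24) = 24; EF_Release notes = 24+9 = 33
Expected project duration μ = 33 days. Critical path: Staging deploy → Documentation → Release notes.

Variance along critical path = 4.000 + 0.111 + 2.778 = 6.889; σ = 2.625 days.
D = μ + z·σ = 33 + 1.036·2.625 = 35.7 days

35.7 days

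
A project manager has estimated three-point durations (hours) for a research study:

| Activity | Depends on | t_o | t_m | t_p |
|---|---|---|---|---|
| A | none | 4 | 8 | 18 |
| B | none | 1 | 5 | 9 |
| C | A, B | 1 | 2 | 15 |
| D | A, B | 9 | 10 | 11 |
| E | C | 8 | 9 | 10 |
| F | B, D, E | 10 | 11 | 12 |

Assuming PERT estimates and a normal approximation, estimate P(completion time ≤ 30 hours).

te_A = (4 + 4·8 + 18)/6 = 54/6 = 9; σ²_A = ((18−4)/6)² = 5.444
te_B = (1 + 4·5 + 9)/6 = 30/6 = 5; σ²_B = ((9−1)/6)² = 1.778
te_C = (1 + 4·2 + 15)/6 = 24/6 = 4; σ²_C = ((15−1)/6)² = 5.444
te_D = (9 + 4·10 + 11)/6 = 60/6 = 10; σ²_D = ((11−9)/6)² = 0.111
te_E = (8 + 4·9 + 10)/6 = 54/6 = 9; σ²_E = ((10−8)/6)² = 0.111
te_F = (10 + 4·11 + 12)/6 = 66/6 = 11; σ²_F = ((12−10)/6)² = 0.111

Forward pass:
ES_A = 0; EF_A = 9
ES_B = 0; EF_B = 5
ES_C = max(EF_A=9, EF_B=5) = 9; EF_C = 9+4 = 13
ES_D = max(EF_A=9, EF_B=5) = 9; EF_D = 9+10 = 19
ES_E = 13; EF_E = 13+9 = 22
ES_F = max(EF_B=5, EF_D=19, EF_E=22) = 22; EF_F = 22+11 = 33
Expected project duration μ = 33 hours. Critical path: A → C → E → F.

Variance along critical path = 5.444 + 5.444 + 0.111 + 0.111 = 11.111; σ = √11.111 = 3.333 hours.
Z = (30 − 33) / 3.333 = -0.900
P(T ≤ 30) = Φ(-0.900) ≈ 0.184

0.184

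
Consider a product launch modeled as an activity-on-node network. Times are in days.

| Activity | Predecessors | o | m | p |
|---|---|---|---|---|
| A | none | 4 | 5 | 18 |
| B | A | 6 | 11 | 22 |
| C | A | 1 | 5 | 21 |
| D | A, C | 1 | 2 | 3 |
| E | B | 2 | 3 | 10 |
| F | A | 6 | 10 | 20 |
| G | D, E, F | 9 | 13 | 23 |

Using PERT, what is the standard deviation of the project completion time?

te_A = (4 + 4·5 + 18)/6 = 42/6 = 7; σ²_A = ((18−4)/6)² = 5.444
te_B = (6 + 4·11 + 22)/6 = 72/6 = 12; σ²_B = ((22−6)/6)² = 7.111
te_C = (1 + 4·5 + 21)/6 = 42/6 = 7; σ²_C = ((21−1)/6)² = 11.111
te_D = (1 + 4·2 + 3)/6 = 12/6 = 2; σ²_D = ((3−1)/6)² = 0.111
te_E = (2 + 4·3 + 10)/6 = 24/6 = 4; σ²_E = ((10−2)/6)² = 1.778
te_F = (6 + 4·10 + 20)/6 = 66/6 = 11; σ²_F = ((20−6)/6)² = 5.444
te_G = (9 + 4·13 + 23)/6 = 84/6 = 14; σ²_G = ((23−9)/6)² = 5.444

Forward pass:
ES_A = 0; EF_A = 7
ES_B = 7; EF_B = 7+12 = 19
ES_C = 7; EF_C = 7+7 = 14
ES_D = max(EF_A=7, EF_C=14) = 14; EF_D = 14+2 = 16
ES_E = 19; EF_E = 19+4 = 23
ES_F = 7; EF_F = 7+11 = 18
ES_G = max(EF_D=16, EF_E=23, EF_F=18) = 23; EF_G = 23+14 = 37
Expected project duration μ = 37 days. Critical path: A → B → E → G.

Variance along critical path = 5.444 + 7.111 + 1.778 + 5.444 = 19.778
σ = √19.778 = 4.447 days

4.45 days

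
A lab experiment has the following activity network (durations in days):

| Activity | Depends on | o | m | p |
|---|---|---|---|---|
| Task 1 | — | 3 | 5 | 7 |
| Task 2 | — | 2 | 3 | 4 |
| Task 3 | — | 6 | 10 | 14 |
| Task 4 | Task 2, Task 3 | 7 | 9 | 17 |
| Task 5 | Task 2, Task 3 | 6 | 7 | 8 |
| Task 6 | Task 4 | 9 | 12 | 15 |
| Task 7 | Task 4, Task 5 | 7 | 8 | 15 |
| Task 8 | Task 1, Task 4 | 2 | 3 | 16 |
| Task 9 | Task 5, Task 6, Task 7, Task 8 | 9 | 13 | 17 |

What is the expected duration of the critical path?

te_Task 1 = (3 + 4·5 + 7)/6 = 30/6 = 5
te_Task 2 = (2 + 4·3 + 4)/6 = 18/6 = 3
te_Task 3 = (6 + 4·10 + 14)/6 = 60/6 = 10
te_Task 4 = (7 + 4·9 + 17)/6 = 60/6 = 10
te_Task 5 = (6 + 4·7 + 8)/6 = 42/6 = 7
te_Task 6 = (9 + 4·12 + 15)/6 = 72/6 = 12
te_Task 7 = (7 + 4·8 + 15)/6 = 54/6 = 9
te_Task 8 = (2 + 4·3 + 16)/6 = 30/6 = 5
te_Task 9 = (9 + 4·13 + 17)/6 = 78/6 = 13

Forward pass:
ES_Task 1 = 0; EF_Task 1 = 5
ES_Task 2 = 0; EF_Task 2 = 3
ES_Task 3 = 0; EF_Task 3 = 10
ES_Task 4 = max(EF_Task 2=3, EF_Task 3=10) = 10; EF_Task 4 = 10+10 = 20
ES_Task 5 = max(EF_Task 2=3, EF_Task 3=10) = 10; EF_Task 5 = 10+7 = 17
ES_Task 6 = 20; EF_Task 6 = 20+12 = 32
ES_Task 7 = max(EF_Task 4=20, EF_Task 5=17) = 20; EF_Task 7 = 20+9 = 29
ES_Task 8 = max(EF_Task 1=5, EF_Task 4=20) = 20; EF_Task 8 = 20+5 = 25
ES_Task 9 = max(EF_Task 5=17, EF_Task 6=32, EF_Task 7=29, EF_Task 8=25) = 32; EF_Task 9 = 32+13 = 45
Expected project duration μ = 45 days. Critical path: Task 3 → Task 4 → Task 6 → Task 9.

45 days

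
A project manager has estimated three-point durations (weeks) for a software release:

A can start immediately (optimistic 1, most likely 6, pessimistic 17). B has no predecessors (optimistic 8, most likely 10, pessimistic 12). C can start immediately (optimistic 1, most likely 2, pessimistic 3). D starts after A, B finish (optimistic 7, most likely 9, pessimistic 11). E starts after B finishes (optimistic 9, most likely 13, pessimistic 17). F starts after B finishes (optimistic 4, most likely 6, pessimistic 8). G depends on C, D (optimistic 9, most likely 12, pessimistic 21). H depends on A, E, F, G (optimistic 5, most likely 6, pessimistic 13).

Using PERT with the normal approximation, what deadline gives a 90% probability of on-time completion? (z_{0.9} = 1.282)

42.3 weeks

te_A = (1 + 4·6 + 17)/6 = 42/6 = 7; σ²_A = ((17−1)/6)² = 7.111
te_B = (8 + 4·10 + 12)/6 = 60/6 = 10; σ²_B = ((12−8)/6)² = 0.444
te_C = (1 + 4·2 + 3)/6 = 12/6 = 2; σ²_C = ((3−1)/6)² = 0.111
te_D = (7 + 4·9 + 11)/6 = 54/6 = 9; σ²_D = ((11−7)/6)² = 0.444
te_E = (9 + 4·13 + 17)/6 = 78/6 = 13; σ²_E = ((17−9)/6)² = 1.778
te_F = (4 + 4·6 + 8)/6 = 36/6 = 6; σ²_F = ((8−4)/6)² = 0.444
te_G = (9 + 4·12 + 21)/6 = 78/6 = 13; σ²_G = ((21−9)/6)² = 4.000
te_H = (5 + 4·6 + 13)/6 = 42/6 = 7; σ²_H = ((13−5)/6)² = 1.778

Forward pass:
ES_A = 0; EF_A = 7
ES_B = 0; EF_B = 10
ES_C = 0; EF_C = 2
ES_D = max(EF_A=7, EF_B=10) = 10; EF_D = 10+9 = 19
ES_E = 10; EF_E = 10+13 = 23
ES_F = 10; EF_F = 10+6 = 16
ES_G = max(EF_C=2, EF_D=19) = 19; EF_G = 19+13 = 32
ES_H = max(EF_A=7, EF_E=23, EF_F=16, EF_G=32) = 32; EF_H = 32+7 = 39
Expected project duration μ = 39 weeks. Critical path: B → D → G → H.

Variance along critical path = 0.444 + 0.444 + 4.000 + 1.778 = 6.667; σ = 2.582 weeks.
D = μ + z·σ = 39 + 1.282·2.582 = 42.3 weeks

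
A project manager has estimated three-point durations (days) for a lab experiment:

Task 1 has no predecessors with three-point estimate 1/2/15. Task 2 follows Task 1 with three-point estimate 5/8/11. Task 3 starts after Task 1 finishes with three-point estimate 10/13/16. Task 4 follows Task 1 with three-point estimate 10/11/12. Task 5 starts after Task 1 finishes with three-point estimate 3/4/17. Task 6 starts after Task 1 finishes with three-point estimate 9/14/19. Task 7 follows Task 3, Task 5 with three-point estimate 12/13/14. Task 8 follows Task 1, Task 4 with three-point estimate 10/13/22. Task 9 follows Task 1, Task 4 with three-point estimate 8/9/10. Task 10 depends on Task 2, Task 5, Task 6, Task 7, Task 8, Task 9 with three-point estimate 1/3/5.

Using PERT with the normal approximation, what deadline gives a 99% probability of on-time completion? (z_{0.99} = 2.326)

te_Task 1 = (1 + 4·2 + 15)/6 = 24/6 = 4; σ²_Task 1 = ((15−1)/6)² = 5.444
te_Task 2 = (5 + 4·8 + 11)/6 = 48/6 = 8; σ²_Task 2 = ((11−5)/6)² = 1.000
te_Task 3 = (10 + 4·13 + 16)/6 = 78/6 = 13; σ²_Task 3 = ((16−10)/6)² = 1.000
te_Task 4 = (10 + 4·11 + 12)/6 = 66/6 = 11; σ²_Task 4 = ((12−10)/6)² = 0.111
te_Task 5 = (3 + 4·4 + 17)/6 = 36/6 = 6; σ²_Task 5 = ((17−3)/6)² = 5.444
te_Task 6 = (9 + 4·14 + 19)/6 = 84/6 = 14; σ²_Task 6 = ((19−9)/6)² = 2.778
te_Task 7 = (12 + 4·13 + 14)/6 = 78/6 = 13; σ²_Task 7 = ((14−12)/6)² = 0.111
te_Task 8 = (10 + 4·13 + 22)/6 = 84/6 = 14; σ²_Task 8 = ((22−10)/6)² = 4.000
te_Task 9 = (8 + 4·9 + 10)/6 = 54/6 = 9; σ²_Task 9 = ((10−8)/6)² = 0.111
te_Task 10 = (1 + 4·3 + 5)/6 = 18/6 = 3; σ²_Task 10 = ((5−1)/6)² = 0.444

Forward pass:
ES_Task 1 = 0; EF_Task 1 = 4
ES_Task 2 = 4; EF_Task 2 = 4+8 = 12
ES_Task 3 = 4; EF_Task 3 = 4+13 = 17
ES_Task 4 = 4; EF_Task 4 = 4+11 = 15
ES_Task 5 = 4; EF_Task 5 = 4+6 = 10
ES_Task 6 = 4; EF_Task 6 = 4+14 = 18
ES_Task 7 = max(EF_Task 3=17, EF_Task 5=10) = 17; EF_Task 7 = 17+13 = 30
ES_Task 8 = max(EF_Task 1=4, EF_Task 4=15) = 15; EF_Task 8 = 15+14 = 29
ES_Task 9 = max(EF_Task 1=4, EF_Task 4=15) = 15; EF_Task 9 = 15+9 = 24
ES_Task 10 = max(EF_Task 2=12, EF_Task 5=10, EF_Task 6=18, EF_Task 7=30, EF_Task 8=29, EF_Task 9=24) = 30; EF_Task 10 = 30+3 = 33
Expected project duration μ = 33 days. Critical path: Task 1 → Task 3 → Task 7 → Task 10.

Variance along critical path = 5.444 + 1.000 + 0.111 + 0.444 = 7.000; σ = 2.646 days.
D = μ + z·σ = 33 + 2.326·2.646 = 39.2 days

39.2 days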